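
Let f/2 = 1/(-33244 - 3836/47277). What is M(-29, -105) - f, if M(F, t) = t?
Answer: -82513174983/785840212 ≈ -105.00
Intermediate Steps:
f = -47277/785840212 (f = 2/(-33244 - 3836/47277) = 2/(-1571680424/47277) = 2*(-47277/1571680424) = -47277/785840212 ≈ -6.0161e-5)
M(-29, -105) - f = -105 - 1*(-47277/785840212) = -105 + 47277/785840212 = -82513174983/785840212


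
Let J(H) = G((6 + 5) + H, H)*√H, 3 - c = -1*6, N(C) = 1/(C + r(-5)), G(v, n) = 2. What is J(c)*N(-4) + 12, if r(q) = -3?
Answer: 78/7 ≈ 11.143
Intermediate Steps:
N(C) = 1/(-3 + C) (N(C) = 1/(C - 3) = 1/(-3 + C))
c = 9 (c = 3 - (-1)*6 = 3 - 1*(-6) = 3 + 6 = 9)
J(H) = 2*√H
J(c)*N(-4) + 12 = (2*√9)/(-3 - 4) + 12 = (2*3)/(-7) + 12 = 6*(-⅐) + 12 = -6/7 + 12 = 78/7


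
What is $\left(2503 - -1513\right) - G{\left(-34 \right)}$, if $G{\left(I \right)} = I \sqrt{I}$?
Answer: $4016 + 34 i \sqrt{34} \approx 4016.0 + 198.25 i$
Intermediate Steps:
$G{\left(I \right)} = I^{\frac{3}{2}}$
$\left(2503 - -1513\right) - G{\left(-34 \right)} = \left(2503 - -1513\right) - \left(-34\right)^{\frac{3}{2}} = \left(2503 + 1513\right) - - 34 i \sqrt{34} = 4016 + 34 i \sqrt{34}$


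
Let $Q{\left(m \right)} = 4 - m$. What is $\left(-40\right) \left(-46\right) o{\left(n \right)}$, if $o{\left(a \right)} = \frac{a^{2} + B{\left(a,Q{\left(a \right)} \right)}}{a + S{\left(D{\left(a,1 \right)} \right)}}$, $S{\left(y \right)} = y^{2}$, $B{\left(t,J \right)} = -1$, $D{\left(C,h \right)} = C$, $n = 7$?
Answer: $\frac{11040}{7} \approx 1577.1$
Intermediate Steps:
$o{\left(a \right)} = \frac{-1 + a^{2}}{a + a^{2}}$ ($o{\left(a \right)} = \frac{a^{2} - 1}{a + a^{2}} = \frac{-1 + a^{2}}{a + a^{2}}$)
$\left(-40\right) \left(-46\right) o{\left(n \right)} = \left(-40\right) \left(-46\right) \frac{-1 + 7}{7} = 1840 \cdot \frac{1}{7} \cdot 6 = 1840 \cdot \frac{6}{7} = \frac{11040}{7}$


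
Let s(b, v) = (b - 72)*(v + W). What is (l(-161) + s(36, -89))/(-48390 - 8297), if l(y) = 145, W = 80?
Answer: -469/56687 ≈ -0.0082735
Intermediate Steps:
s(b, v) = (-72 + b)*(80 + v) (s(b, v) = (b - 72)*(v + 80) = (-72 + b)*(80 + v))
(l(-161) + s(36, -89))/(-48390 - 8297) = (145 + (-5760 - 72*(-89) + 80*36 + 36*(-89)))/(-48390 - 8297) = (145 + (-5760 + 6408 + 2880 - 3204))/(-56687) = (145 + 324)*(-1/56687) = 469*(-1/56687) = -469/56687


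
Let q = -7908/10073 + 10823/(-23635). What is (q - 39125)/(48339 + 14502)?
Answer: -9314994190034/14960893383555 ≈ -0.62262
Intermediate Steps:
q = -295925659/238075355 (q = -7908*1/10073 + 10823*(-1/23635) = -7908/10073 - 10823/23635 = -295925659/238075355 ≈ -1.2430)
(q - 39125)/(48339 + 14502) = (-295925659/238075355 - 39125)/(48339 + 14502) = -9314994190034/238075355/62841 = -9314994190034/238075355*1/62841 = -9314994190034/14960893383555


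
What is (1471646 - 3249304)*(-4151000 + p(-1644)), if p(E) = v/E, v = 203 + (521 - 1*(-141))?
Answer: 6065586739113085/822 ≈ 7.3791e+12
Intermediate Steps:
v = 865 (v = 203 + (521 + 141) = 203 + 662 = 865)
p(E) = 865/E
(1471646 - 3249304)*(-4151000 + p(-1644)) = (1471646 - 3249304)*(-4151000 + 865/(-1644)) = -1777658*(-4151000 + 865*(-1/1644)) = -1777658*(-4151000 - 865/1644) = -1777658*(-6824244865/1644) = 6065586739113085/822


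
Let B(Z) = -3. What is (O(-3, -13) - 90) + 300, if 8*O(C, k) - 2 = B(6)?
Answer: 1679/8 ≈ 209.88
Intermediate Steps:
O(C, k) = -⅛ (O(C, k) = ¼ + (⅛)*(-3) = ¼ - 3/8 = -⅛)
(O(-3, -13) - 90) + 300 = (-⅛ - 90) + 300 = -721/8 + 300 = 1679/8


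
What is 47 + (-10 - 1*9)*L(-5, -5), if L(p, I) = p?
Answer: 142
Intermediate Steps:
47 + (-10 - 1*9)*L(-5, -5) = 47 + (-10 - 1*9)*(-5) = 47 + (-10 - 9)*(-5) = 47 - 19*(-5) = 47 + 95 = 142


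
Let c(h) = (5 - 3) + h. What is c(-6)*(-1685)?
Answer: 6740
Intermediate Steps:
c(h) = 2 + h
c(-6)*(-1685) = (2 - 6)*(-1685) = -4*(-1685) = 6740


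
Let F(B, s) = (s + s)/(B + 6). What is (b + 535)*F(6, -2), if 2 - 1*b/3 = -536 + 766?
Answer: 149/3 ≈ 49.667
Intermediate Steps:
b = -684 (b = 6 - 3*(-536 + 766) = 6 - 3*230 = 6 - 690 = -684)
F(B, s) = 2*s/(6 + B) (F(B, s) = (2*s)/(6 + B) = 2*s/(6 + B))
(b + 535)*F(6, -2) = (-684 + 535)*(2*(-2)/(6 + 6)) = -298*(-2)/12 = -149*(-⅓) = 149/3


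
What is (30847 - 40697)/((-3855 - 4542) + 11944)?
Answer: -9850/3547 ≈ -2.7770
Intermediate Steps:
(30847 - 40697)/((-3855 - 4542) + 11944) = -9850/(-8397 + 11944) = -9850/3547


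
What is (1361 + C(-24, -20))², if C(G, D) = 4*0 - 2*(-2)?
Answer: 1863225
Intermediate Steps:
C(G, D) = 4 (C(G, D) = 0 + 4 = 4)
(1361 + C(-24, -20))² = (1361 + 4)² = 1365² = 1863225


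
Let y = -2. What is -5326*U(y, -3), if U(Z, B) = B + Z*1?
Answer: 26630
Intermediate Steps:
U(Z, B) = B + Z
-5326*U(y, -3) = -5326*(-3 - 2) = -5326*(-5) = 26630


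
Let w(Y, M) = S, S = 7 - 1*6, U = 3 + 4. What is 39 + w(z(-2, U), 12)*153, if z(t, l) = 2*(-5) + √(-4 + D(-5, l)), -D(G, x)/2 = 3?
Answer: 192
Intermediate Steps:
D(G, x) = -6 (D(G, x) = -2*3 = -6)
U = 7
z(t, l) = -10 + I*√10 (z(t, l) = 2*(-5) + √(-4 - 6) = -10 + √(-10) = -10 + I*√10)
S = 1 (S = 7 - 6 = 1)
w(Y, M) = 1
39 + w(z(-2, U), 12)*153 = 39 + 1*153 = 39 + 153 = 192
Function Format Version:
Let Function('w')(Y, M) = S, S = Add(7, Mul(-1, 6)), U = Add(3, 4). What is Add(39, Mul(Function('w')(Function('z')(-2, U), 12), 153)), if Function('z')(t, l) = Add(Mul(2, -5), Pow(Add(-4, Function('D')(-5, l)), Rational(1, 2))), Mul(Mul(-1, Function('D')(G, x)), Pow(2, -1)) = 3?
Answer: 192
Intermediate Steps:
Function('D')(G, x) = -6 (Function('D')(G, x) = Mul(-2, 3) = -6)
U = 7
Function('z')(t, l) = Add(-10, Mul(I, Pow(10, Rational(1, 2)))) (Function('z')(t, l) = Add(Mul(2, -5), Pow(Add(-4, -6), Rational(1, 2))) = Add(-10, Pow(-10, Rational(1, 2))) = Add(-10, Mul(I, Pow(10, Rational(1, 2)))))
S = 1 (S = Add(7, -6) = 1)
Function('w')(Y, M) = 1
Add(39, Mul(Function('w')(Function('z')(-2, U), 12), 153)) = Add(39, Mul(1, 153)) = Add(39, 153) = 192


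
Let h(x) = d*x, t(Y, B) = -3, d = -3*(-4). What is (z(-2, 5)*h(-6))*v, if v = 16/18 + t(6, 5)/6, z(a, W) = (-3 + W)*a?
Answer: 112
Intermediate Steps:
d = 12
h(x) = 12*x
z(a, W) = a*(-3 + W)
v = 7/18 (v = 16/18 - 3/6 = 16*(1/18) - 3*⅙ = 8/9 - ½ = 7/18 ≈ 0.38889)
(z(-2, 5)*h(-6))*v = ((-2*(-3 + 5))*(12*(-6)))*(7/18) = (-2*2*(-72))*(7/18) = -4*(-72)*(7/18) = 288*(7/18) = 112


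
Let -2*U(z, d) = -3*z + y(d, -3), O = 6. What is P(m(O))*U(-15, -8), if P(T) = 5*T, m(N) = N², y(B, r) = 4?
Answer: -4410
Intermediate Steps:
U(z, d) = -2 + 3*z/2 (U(z, d) = -(-3*z + 4)/2 = -(4 - 3*z)/2 = -2 + 3*z/2)
P(m(O))*U(-15, -8) = (5*6²)*(-2 + (3/2)*(-15)) = (5*36)*(-2 - 45/2) = 180*(-49/2) = -4410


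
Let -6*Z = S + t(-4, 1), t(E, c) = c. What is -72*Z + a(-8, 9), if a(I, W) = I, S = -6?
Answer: -68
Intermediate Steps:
Z = ⅚ (Z = -(-6 + 1)/6 = -⅙*(-5) = ⅚ ≈ 0.83333)
-72*Z + a(-8, 9) = -72*⅚ - 8 = -60 - 8 = -68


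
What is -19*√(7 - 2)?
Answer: -19*√5 ≈ -42.485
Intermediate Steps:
-19*√(7 - 2) = -19*√5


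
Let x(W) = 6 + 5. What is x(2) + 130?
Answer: 141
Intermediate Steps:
x(W) = 11
x(2) + 130 = 11 + 130 = 141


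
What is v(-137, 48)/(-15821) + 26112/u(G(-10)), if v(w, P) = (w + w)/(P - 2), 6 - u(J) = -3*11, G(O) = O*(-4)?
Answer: 243633801/363883 ≈ 669.54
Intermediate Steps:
G(O) = -4*O
u(J) = 39 (u(J) = 6 - (-3)*11 = 6 - 1*(-33) = 6 + 33 = 39)
v(w, P) = 2*w/(-2 + P) (v(w, P) = (2*w)/(-2 + P) = 2*w/(-2 + P))
v(-137, 48)/(-15821) + 26112/u(G(-10)) = (2*(-137)/(-2 + 48))/(-15821) + 26112/39 = (2*(-137)/46)*(-1/15821) + 26112*(1/39) = (2*(-137)*(1/46))*(-1/15821) + 8704/13 = -137/23*(-1/15821) + 8704/13 = 137/363883 + 8704/13 = 243633801/363883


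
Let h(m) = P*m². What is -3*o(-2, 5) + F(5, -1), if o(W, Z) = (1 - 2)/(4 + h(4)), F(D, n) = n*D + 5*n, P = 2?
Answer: -119/12 ≈ -9.9167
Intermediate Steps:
h(m) = 2*m²
F(D, n) = 5*n + D*n (F(D, n) = D*n + 5*n = 5*n + D*n)
o(W, Z) = -1/36 (o(W, Z) = (1 - 2)/(4 + 2*4²) = -1/(4 + 2*16) = -1/(4 + 32) = -1/36)
-3*o(-2, 5) + F(5, -1) = -3*(-1/36) - (5 + 5) = 1/12 - 1*10 = 1/12 - 10 = -119/12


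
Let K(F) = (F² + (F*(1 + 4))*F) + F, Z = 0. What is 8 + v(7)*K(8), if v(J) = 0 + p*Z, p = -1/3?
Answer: 8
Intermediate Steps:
p = -⅓ (p = -1*⅓ = -⅓ ≈ -0.33333)
v(J) = 0 (v(J) = 0 - ⅓*0 = 0 + 0 = 0)
K(F) = F + 6*F² (K(F) = (F² + (F*5)*F) + F = (F² + (5*F)*F) + F = (F² + 5*F²) + F = 6*F² + F = F + 6*F²)
8 + v(7)*K(8) = 8 + 0*(8*(1 + 6*8)) = 8 + 0*(8*(1 + 48)) = 8 + 0*(8*49) = 8 + 0*392 = 8 + 0 = 8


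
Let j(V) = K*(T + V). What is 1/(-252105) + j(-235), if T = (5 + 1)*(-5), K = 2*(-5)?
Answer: 668078249/252105 ≈ 2650.0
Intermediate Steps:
K = -10
T = -30 (T = 6*(-5) = -30)
j(V) = 300 - 10*V (j(V) = -10*(-30 + V) = 300 - 10*V)
1/(-252105) + j(-235) = 1/(-252105) + (300 - 10*(-235)) = -1/252105 + (300 + 2350) = -1/252105 + 2650 = 668078249/252105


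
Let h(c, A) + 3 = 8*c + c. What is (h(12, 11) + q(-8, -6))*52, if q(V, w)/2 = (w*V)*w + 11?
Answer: -23348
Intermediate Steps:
q(V, w) = 22 + 2*V*w**2 (q(V, w) = 2*((w*V)*w + 11) = 2*((V*w)*w + 11) = 2*(V*w**2 + 11) = 2*(11 + V*w**2) = 22 + 2*V*w**2)
h(c, A) = -3 + 9*c (h(c, A) = -3 + (8*c + c) = -3 + 9*c)
(h(12, 11) + q(-8, -6))*52 = ((-3 + 9*12) + (22 + 2*(-8)*(-6)**2))*52 = ((-3 + 108) + (22 + 2*(-8)*36))*52 = (105 + (22 - 576))*52 = (105 - 554)*52 = -449*52 = -23348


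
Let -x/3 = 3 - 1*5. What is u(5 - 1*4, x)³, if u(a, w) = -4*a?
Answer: -64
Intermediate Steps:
x = 6 (x = -3*(3 - 1*5) = -3*(3 - 5) = -3*(-2) = 6)
u(5 - 1*4, x)³ = (-4*(5 - 1*4))³ = (-4*(5 - 4))³ = (-4*1)³ = (-4)³ = -64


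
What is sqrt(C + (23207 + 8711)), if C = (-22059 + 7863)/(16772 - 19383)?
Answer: sqrt(4441475866)/373 ≈ 178.67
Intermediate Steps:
C = 2028/373 (C = -14196/(-2611) = -14196*(-1/2611) = 2028/373 ≈ 5.4370)
sqrt(C + (23207 + 8711)) = sqrt(2028/373 + (23207 + 8711)) = sqrt(2028/373 + 31918) = sqrt(11907442/373) = sqrt(4441475866)/373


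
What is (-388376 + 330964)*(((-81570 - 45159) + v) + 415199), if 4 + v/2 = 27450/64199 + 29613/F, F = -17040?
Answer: -754873106248865623/45581290 ≈ -1.6561e+10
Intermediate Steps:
v = -1936393609/182325160 (v = -8 + 2*(27450/64199 + 29613/(-17040)) = -8 + 2*(27450*(1/64199) + 29613*(-1/17040)) = -8 + 2*(27450/64199 - 9871/5680) = -8 + 2*(-477792329/364650320) = -8 - 477792329/182325160 = -1936393609/182325160 ≈ -10.621)
(-388376 + 330964)*(((-81570 - 45159) + v) + 415199) = (-388376 + 330964)*(((-81570 - 45159) - 1936393609/182325160) + 415199) = -57412*((-126729 - 1936393609/182325160) + 415199) = -57412*(-23107821595249/182325160 + 415199) = -57412*52593402511591/182325160 = -754873106248865623/45581290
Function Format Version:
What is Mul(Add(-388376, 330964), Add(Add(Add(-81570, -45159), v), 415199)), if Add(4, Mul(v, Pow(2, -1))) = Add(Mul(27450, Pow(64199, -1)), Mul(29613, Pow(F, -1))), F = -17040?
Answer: Rational(-754873106248865623, 45581290) ≈ -1.6561e+10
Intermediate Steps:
v = Rational(-1936393609, 182325160) (v = Add(-8, Mul(2, Add(Mul(27450, Pow(64199, -1)), Mul(29613, Pow(-17040, -1))))) = Add(-8, Mul(2, Add(Mul(27450, Rational(1, 64199)), Mul(29613, Rational(-1, 17040))))) = Add(-8, Mul(2, Add(Rational(27450, 64199), Rational(-9871, 5680)))) = Add(-8, Mul(2, Rational(-477792329, 364650320))) = Add(-8, Rational(-477792329, 182325160)) = Rational(-1936393609, 182325160) ≈ -10.621)
Mul(Add(-388376, 330964), Add(Add(Add(-81570, -45159), v), 415199)) = Mul(Add(-388376, 330964), Add(Add(Add(-81570, -45159), Rational(-1936393609, 182325160)), 415199)) = Mul(-57412, Add(Add(-126729, Rational(-1936393609, 182325160)), 415199)) = Mul(-57412, Add(Rational(-23107821595249, 182325160), 415199)) = Mul(-57412, Rational(52593402511591, 182325160)) = Rational(-754873106248865623, 45581290)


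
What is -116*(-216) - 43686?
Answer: -18630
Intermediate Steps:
-116*(-216) - 43686 = 25056 - 43686 = -18630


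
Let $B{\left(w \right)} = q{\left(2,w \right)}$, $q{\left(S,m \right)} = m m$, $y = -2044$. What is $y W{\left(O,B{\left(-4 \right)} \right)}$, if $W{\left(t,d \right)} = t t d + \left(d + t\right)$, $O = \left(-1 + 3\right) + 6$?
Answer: $-2142112$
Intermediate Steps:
$q{\left(S,m \right)} = m^{2}$
$B{\left(w \right)} = w^{2}$
$O = 8$ ($O = 2 + 6 = 8$)
$W{\left(t,d \right)} = d + t + d t^{2}$ ($W{\left(t,d \right)} = t^{2} d + \left(d + t\right) = d t^{2} + \left(d + t\right) = d + t + d t^{2}$)
$y W{\left(O,B{\left(-4 \right)} \right)} = - 2044 \left(\left(-4\right)^{2} + 8 + \left(-4\right)^{2} \cdot 8^{2}\right) = - 2044 \left(16 + 8 + 16 \cdot 64\right) = - 2044 \left(16 + 8 + 1024\right) = \left(-2044\right) 1048 = -2142112$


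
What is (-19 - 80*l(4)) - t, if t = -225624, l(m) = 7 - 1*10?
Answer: 225845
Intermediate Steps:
l(m) = -3 (l(m) = 7 - 10 = -3)
(-19 - 80*l(4)) - t = (-19 - 80*(-3)) - 1*(-225624) = (-19 + 240) + 225624 = 221 + 225624 = 225845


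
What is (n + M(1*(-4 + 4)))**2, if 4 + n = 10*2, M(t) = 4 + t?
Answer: 400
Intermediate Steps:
n = 16 (n = -4 + 10*2 = -4 + 20 = 16)
(n + M(1*(-4 + 4)))**2 = (16 + (4 + 1*(-4 + 4)))**2 = (16 + (4 + 1*0))**2 = (16 + (4 + 0))**2 = (16 + 4)**2 = 20**2 = 400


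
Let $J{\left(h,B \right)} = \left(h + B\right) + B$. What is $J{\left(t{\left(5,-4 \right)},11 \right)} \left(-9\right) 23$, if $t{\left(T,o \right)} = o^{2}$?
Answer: $-7866$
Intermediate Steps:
$J{\left(h,B \right)} = h + 2 B$ ($J{\left(h,B \right)} = \left(B + h\right) + B = h + 2 B$)
$J{\left(t{\left(5,-4 \right)},11 \right)} \left(-9\right) 23 = \left(\left(-4\right)^{2} + 2 \cdot 11\right) \left(-9\right) 23 = \left(16 + 22\right) \left(-9\right) 23 = 38 \left(-9\right) 23 = \left(-342\right) 23 = -7866$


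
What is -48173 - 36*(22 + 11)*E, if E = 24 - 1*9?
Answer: -65993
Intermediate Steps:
E = 15 (E = 24 - 9 = 15)
-48173 - 36*(22 + 11)*E = -48173 - 36*(22 + 11)*15 = -48173 - 36*33*15 = -48173 - 1188*15 = -48173 - 1*17820 = -48173 - 17820 = -65993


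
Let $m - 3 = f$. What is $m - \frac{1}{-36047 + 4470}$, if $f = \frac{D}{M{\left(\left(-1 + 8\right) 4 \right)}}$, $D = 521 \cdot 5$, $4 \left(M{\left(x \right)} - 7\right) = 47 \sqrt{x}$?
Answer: $- \frac{122421848}{68869437} + \frac{244870 \sqrt{7}}{15267} \approx 40.658$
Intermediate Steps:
$M{\left(x \right)} = 7 + \frac{47 \sqrt{x}}{4}$
$D = 2605$
$f = \frac{2605}{7 + \frac{47 \sqrt{7}}{2}}$ ($f = \frac{2605}{7 + \frac{47 \sqrt{\left(-1 + 8\right) 4}}{4}} = \frac{2605}{7 + \frac{47 \sqrt{7 \cdot 4}}{4}} = \frac{2605}{7 + \frac{47 \sqrt{28}}{4}} = \frac{2605}{7 + \frac{47 \cdot 2 \sqrt{7}}{4}} = \frac{2605}{7 + \frac{47 \sqrt{7}}{2}} \approx 37.658$)
$m = - \frac{3877}{2181} + \frac{244870 \sqrt{7}}{15267}$ ($m = 3 - \left(\frac{10420}{2181} - \frac{244870 \sqrt{7}}{15267}\right) = - \frac{3877}{2181} + \frac{244870 \sqrt{7}}{15267} \approx 40.658$)
$m - \frac{1}{-36047 + 4470} = \left(- \frac{3877}{2181} + \frac{244870 \sqrt{7}}{15267}\right) - \frac{1}{-36047 + 4470} = \left(- \frac{3877}{2181} + \frac{244870 \sqrt{7}}{15267}\right) - \frac{1}{-31577} = \left(- \frac{3877}{2181} + \frac{244870 \sqrt{7}}{15267}\right) - - \frac{1}{31577} = \left(- \frac{3877}{2181} + \frac{244870 \sqrt{7}}{15267}\right) + \frac{1}{31577} = - \frac{122421848}{68869437} + \frac{244870 \sqrt{7}}{15267}$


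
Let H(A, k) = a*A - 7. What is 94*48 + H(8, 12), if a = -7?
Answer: 4449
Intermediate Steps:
H(A, k) = -7 - 7*A (H(A, k) = -7*A - 7 = -7 - 7*A)
94*48 + H(8, 12) = 94*48 + (-7 - 7*8) = 4512 + (-7 - 56) = 4512 - 63 = 4449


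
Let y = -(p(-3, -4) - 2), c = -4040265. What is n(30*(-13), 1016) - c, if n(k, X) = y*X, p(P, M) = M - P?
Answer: 4043313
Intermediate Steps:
y = 3 (y = -((-4 - 1*(-3)) - 2) = -((-4 + 3) - 2) = -(-1 - 2) = -1*(-3) = 3)
n(k, X) = 3*X
n(30*(-13), 1016) - c = 3*1016 - 1*(-4040265) = 3048 + 4040265 = 4043313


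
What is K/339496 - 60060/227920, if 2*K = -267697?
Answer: -16524961/25122704 ≈ -0.65777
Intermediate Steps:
K = -267697/2 (K = (½)*(-267697) = -267697/2 ≈ -1.3385e+5)
K/339496 - 60060/227920 = -267697/2/339496 - 60060/227920 = -267697/2*1/339496 - 60060*1/227920 = -267697/678992 - 39/148 = -16524961/25122704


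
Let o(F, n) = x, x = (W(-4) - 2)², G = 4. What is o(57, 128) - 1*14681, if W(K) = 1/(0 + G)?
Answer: -234847/16 ≈ -14678.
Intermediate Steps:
W(K) = ¼ (W(K) = 1/(0 + 4) = 1/4 = ¼)
x = 49/16 (x = (¼ - 2)² = (-7/4)² = 49/16 ≈ 3.0625)
o(F, n) = 49/16
o(57, 128) - 1*14681 = 49/16 - 1*14681 = 49/16 - 14681 = -234847/16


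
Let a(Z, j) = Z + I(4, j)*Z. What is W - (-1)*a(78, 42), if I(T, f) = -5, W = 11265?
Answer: 10953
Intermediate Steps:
a(Z, j) = -4*Z (a(Z, j) = Z - 5*Z = -4*Z)
W - (-1)*a(78, 42) = 11265 - (-1)*(-4*78) = 11265 - (-1)*(-312) = 11265 - 1*312 = 11265 - 312 = 10953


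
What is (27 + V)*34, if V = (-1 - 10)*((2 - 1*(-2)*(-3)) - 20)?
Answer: 9894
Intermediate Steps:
V = 264 (V = -11*((2 + 2*(-3)) - 20) = -11*((2 - 6) - 20) = -11*(-4 - 20) = -11*(-24) = 264)
(27 + V)*34 = (27 + 264)*34 = 291*34 = 9894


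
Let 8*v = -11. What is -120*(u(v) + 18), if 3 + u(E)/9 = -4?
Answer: 5400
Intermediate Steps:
v = -11/8 (v = (⅛)*(-11) = -11/8 ≈ -1.3750)
u(E) = -63 (u(E) = -27 + 9*(-4) = -27 - 36 = -63)
-120*(u(v) + 18) = -120*(-63 + 18) = -120*(-45) = 5400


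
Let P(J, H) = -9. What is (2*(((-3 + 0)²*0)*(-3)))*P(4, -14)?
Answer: 0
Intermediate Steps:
(2*(((-3 + 0)²*0)*(-3)))*P(4, -14) = (2*(((-3 + 0)²*0)*(-3)))*(-9) = (2*(((-3)²*0)*(-3)))*(-9) = (2*((9*0)*(-3)))*(-9) = (2*(0*(-3)))*(-9) = (2*0)*(-9) = 0*(-9) = 0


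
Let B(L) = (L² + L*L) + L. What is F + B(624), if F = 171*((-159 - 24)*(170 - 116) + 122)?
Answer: -889584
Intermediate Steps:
B(L) = L + 2*L² (B(L) = (L² + L²) + L = 2*L² + L = L + 2*L²)
F = -1668960 (F = 171*(-183*54 + 122) = 171*(-9882 + 122) = 171*(-9760) = -1668960)
F + B(624) = -1668960 + 624*(1 + 2*624) = -1668960 + 624*(1 + 1248) = -1668960 + 624*1249 = -1668960 + 779376 = -889584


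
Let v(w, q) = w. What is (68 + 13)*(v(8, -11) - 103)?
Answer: -7695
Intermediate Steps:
(68 + 13)*(v(8, -11) - 103) = (68 + 13)*(8 - 103) = 81*(-95) = -7695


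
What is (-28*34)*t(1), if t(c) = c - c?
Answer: 0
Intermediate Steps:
t(c) = 0
(-28*34)*t(1) = -28*34*0 = -952*0 = 0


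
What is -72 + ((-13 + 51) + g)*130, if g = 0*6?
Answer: 4868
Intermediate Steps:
g = 0
-72 + ((-13 + 51) + g)*130 = -72 + ((-13 + 51) + 0)*130 = -72 + (38 + 0)*130 = -72 + 38*130 = -72 + 4940 = 4868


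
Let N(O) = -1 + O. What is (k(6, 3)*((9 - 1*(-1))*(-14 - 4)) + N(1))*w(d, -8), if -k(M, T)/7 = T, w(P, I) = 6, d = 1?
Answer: 22680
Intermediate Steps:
k(M, T) = -7*T
(k(6, 3)*((9 - 1*(-1))*(-14 - 4)) + N(1))*w(d, -8) = ((-7*3)*((9 - 1*(-1))*(-14 - 4)) + (-1 + 1))*6 = (-21*(9 + 1)*(-18) + 0)*6 = (-210*(-18) + 0)*6 = (-21*(-180) + 0)*6 = (3780 + 0)*6 = 3780*6 = 22680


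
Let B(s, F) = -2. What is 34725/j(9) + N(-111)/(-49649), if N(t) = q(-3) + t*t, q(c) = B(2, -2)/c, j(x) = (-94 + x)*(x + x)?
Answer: -38731415/1688066 ≈ -22.944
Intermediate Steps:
j(x) = 2*x*(-94 + x) (j(x) = (-94 + x)*(2*x) = 2*x*(-94 + x))
q(c) = -2/c
N(t) = ⅔ + t² (N(t) = -2/(-3) + t*t = -2*(-⅓) + t² = ⅔ + t²)
34725/j(9) + N(-111)/(-49649) = 34725/((2*9*(-94 + 9))) + (⅔ + (-111)²)/(-49649) = 34725/((2*9*(-85))) + (⅔ + 12321)*(-1/49649) = 34725/(-1530) + (36965/3)*(-1/49649) = 34725*(-1/1530) - 36965/148947 = -2315/102 - 36965/148947 = -38731415/1688066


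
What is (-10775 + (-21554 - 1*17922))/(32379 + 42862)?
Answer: -50251/75241 ≈ -0.66787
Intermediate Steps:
(-10775 + (-21554 - 1*17922))/(32379 + 42862) = (-10775 + (-21554 - 17922))/75241 = (-10775 - 39476)*(1/75241) = -50251*1/75241 = -50251/75241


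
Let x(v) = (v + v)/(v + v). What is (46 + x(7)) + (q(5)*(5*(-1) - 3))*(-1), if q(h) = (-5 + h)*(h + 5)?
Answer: 47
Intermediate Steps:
q(h) = (-5 + h)*(5 + h)
x(v) = 1 (x(v) = (2*v)/((2*v)) = (2*v)*(1/(2*v)) = 1)
(46 + x(7)) + (q(5)*(5*(-1) - 3))*(-1) = (46 + 1) + ((-25 + 5²)*(5*(-1) - 3))*(-1) = 47 + ((-25 + 25)*(-5 - 3))*(-1) = 47 + (0*(-8))*(-1) = 47 + 0*(-1) = 47 + 0 = 47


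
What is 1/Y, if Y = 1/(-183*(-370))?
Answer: 67710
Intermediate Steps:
Y = 1/67710 ≈ 1.4769e-5
1/Y = 1/(1/67710) = 67710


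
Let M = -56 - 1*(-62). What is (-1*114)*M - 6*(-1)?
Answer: -678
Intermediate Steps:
M = 6 (M = -56 + 62 = 6)
(-1*114)*M - 6*(-1) = -1*114*6 - 6*(-1) = -114*6 + 6 = -684 + 6 = -678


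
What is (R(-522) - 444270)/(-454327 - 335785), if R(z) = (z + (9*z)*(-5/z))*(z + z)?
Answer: -73839/395056 ≈ -0.18691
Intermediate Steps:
R(z) = 2*z*(-45 + z) (R(z) = (z - 45)*(2*z) = (-45 + z)*(2*z) = 2*z*(-45 + z))
(R(-522) - 444270)/(-454327 - 335785) = (2*(-522)*(-45 - 522) - 444270)/(-454327 - 335785) = (2*(-522)*(-567) - 444270)/(-790112) = (591948 - 444270)*(-1/790112) = 147678*(-1/790112) = -73839/395056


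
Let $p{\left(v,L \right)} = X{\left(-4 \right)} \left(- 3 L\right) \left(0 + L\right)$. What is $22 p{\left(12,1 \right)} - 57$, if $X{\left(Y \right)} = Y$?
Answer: $207$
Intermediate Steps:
$p{\left(v,L \right)} = 12 L^{2}$ ($p{\left(v,L \right)} = - 4 \left(- 3 L\right) \left(0 + L\right) = 12 L L = 12 L^{2}$)
$22 p{\left(12,1 \right)} - 57 = 22 \cdot 12 \cdot 1^{2} - 57 = 22 \cdot 12 \cdot 1 - 57 = 22 \cdot 12 - 57 = 264 - 57 = 207$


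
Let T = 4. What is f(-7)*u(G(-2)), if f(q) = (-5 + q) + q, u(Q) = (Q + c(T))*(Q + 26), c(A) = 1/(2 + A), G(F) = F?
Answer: 836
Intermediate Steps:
u(Q) = (26 + Q)*(1/6 + Q) (u(Q) = (Q + 1/(2 + 4))*(Q + 26) = (Q + 1/6)*(26 + Q) = (1/6 + Q)*(26 + Q) = (26 + Q)*(1/6 + Q))
f(q) = -5 + 2*q
f(-7)*u(G(-2)) = (-5 + 2*(-7))*(13/3 + (-2)**2 + (157/6)*(-2)) = (-5 - 14)*(13/3 + 4 - 157/3) = -19*(-44) = 836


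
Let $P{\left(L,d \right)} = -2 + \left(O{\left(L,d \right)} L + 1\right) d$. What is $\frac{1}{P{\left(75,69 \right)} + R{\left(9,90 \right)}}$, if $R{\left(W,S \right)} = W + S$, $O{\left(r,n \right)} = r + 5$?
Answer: $\frac{1}{414166} \approx 2.4145 \cdot 10^{-6}$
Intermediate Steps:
$O{\left(r,n \right)} = 5 + r$
$P{\left(L,d \right)} = -2 + d \left(1 + L \left(5 + L\right)\right)$ ($P{\left(L,d \right)} = -2 + \left(\left(5 + L\right) L + 1\right) d = -2 + \left(L \left(5 + L\right) + 1\right) d = -2 + \left(1 + L \left(5 + L\right)\right) d = -2 + d \left(1 + L \left(5 + L\right)\right)$)
$R{\left(W,S \right)} = S + W$
$\frac{1}{P{\left(75,69 \right)} + R{\left(9,90 \right)}} = \frac{1}{\left(-2 + 69 + 75 \cdot 69 \left(5 + 75\right)\right) + \left(90 + 9\right)} = \frac{1}{\left(-2 + 69 + 75 \cdot 69 \cdot 80\right) + 99} = \frac{1}{\left(-2 + 69 + 414000\right) + 99} = \frac{1}{414067 + 99} = \frac{1}{414166}$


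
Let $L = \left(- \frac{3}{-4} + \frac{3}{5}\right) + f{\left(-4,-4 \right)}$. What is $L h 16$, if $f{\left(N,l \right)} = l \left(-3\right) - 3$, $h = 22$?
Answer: $\frac{18216}{5} \approx 3643.2$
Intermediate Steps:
$f{\left(N,l \right)} = -3 - 3 l$ ($f{\left(N,l \right)} = - 3 l - 3 = -3 - 3 l$)
$L = \frac{207}{20}$ ($L = \left(- \frac{3}{-4} + \frac{3}{5}\right) - -9 = \left(\left(-3\right) \left(- \frac{1}{4}\right) + 3 \cdot \frac{1}{5}\right) + \left(-3 + 12\right) = \left(\frac{3}{4} + \frac{3}{5}\right) + 9 = \frac{27}{20} + 9 = \frac{207}{20} \approx 10.35$)
$L h 16 = \frac{207}{20} \cdot 22 \cdot 16 = \frac{2277}{10} \cdot 16 = \frac{18216}{5}$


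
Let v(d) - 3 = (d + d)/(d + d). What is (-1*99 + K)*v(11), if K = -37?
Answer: -544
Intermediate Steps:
v(d) = 4 (v(d) = 3 + (d + d)/(d + d) = 3 + (2*d)/((2*d)) = 3 + (2*d)*(1/(2*d)) = 3 + 1 = 4)
(-1*99 + K)*v(11) = (-1*99 - 37)*4 = (-99 - 37)*4 = -136*4 = -544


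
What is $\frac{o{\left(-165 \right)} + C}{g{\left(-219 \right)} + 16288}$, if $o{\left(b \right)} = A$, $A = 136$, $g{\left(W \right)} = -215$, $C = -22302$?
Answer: $- \frac{22166}{16073} \approx -1.3791$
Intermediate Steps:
$o{\left(b \right)} = 136$
$\frac{o{\left(-165 \right)} + C}{g{\left(-219 \right)} + 16288} = \frac{136 - 22302}{-215 + 16288} = - \frac{22166}{16073}$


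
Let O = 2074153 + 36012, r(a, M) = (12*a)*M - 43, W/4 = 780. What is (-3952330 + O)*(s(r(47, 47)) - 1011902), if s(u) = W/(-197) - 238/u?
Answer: 29011293954233604/15563 ≈ 1.8641e+12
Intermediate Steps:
W = 3120 (W = 4*780 = 3120)
r(a, M) = -43 + 12*M*a (r(a, M) = 12*M*a - 43 = -43 + 12*M*a)
s(u) = -3120/197 - 238/u (s(u) = 3120/(-197) - 238/u = 3120*(-1/197) - 238/u = -3120/197 - 238/u)
O = 2110165
(-3952330 + O)*(s(r(47, 47)) - 1011902) = (-3952330 + 2110165)*((-3120/197 - 238/(-43 + 12*47*47)) - 1011902) = -1842165*((-3120/197 - 238/(-43 + 26508)) - 1011902) = -1842165*((-3120/197 - 238/26465) - 1011902) = -1842165*(-82617686/5213605 - 1011902) = -1842165*(-5275739944396/5213605) = 29011293954233604/15563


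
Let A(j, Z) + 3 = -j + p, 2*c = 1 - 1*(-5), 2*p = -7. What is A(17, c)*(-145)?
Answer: 6815/2 ≈ 3407.5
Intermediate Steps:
p = -7/2 (p = (½)*(-7) = -7/2 ≈ -3.5000)
c = 3 (c = (1 - 1*(-5))/2 = (1 + 5)/2 = (½)*6 = 3)
A(j, Z) = -13/2 - j (A(j, Z) = -3 + (-j - 7/2) = -3 + (-7/2 - j) = -13/2 - j)
A(17, c)*(-145) = (-13/2 - 1*17)*(-145) = (-13/2 - 17)*(-145) = -47/2*(-145) = 6815/2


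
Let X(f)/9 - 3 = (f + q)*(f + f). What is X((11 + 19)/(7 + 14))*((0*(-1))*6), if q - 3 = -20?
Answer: 0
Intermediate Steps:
q = -17 (q = 3 - 20 = -17)
X(f) = 27 + 18*f*(-17 + f) (X(f) = 27 + 9*((f - 17)*(f + f)) = 27 + 9*((-17 + f)*(2*f)) = 27 + 9*(2*f*(-17 + f)) = 27 + 18*f*(-17 + f))
X((11 + 19)/(7 + 14))*((0*(-1))*6) = (27 - 306*(11 + 19)/(7 + 14) + 18*((11 + 19)/(7 + 14))²)*((0*(-1))*6) = (27 - 9180/21 + 18*(30/21)²)*(0*6) = (27 - 9180/21 + 18*(30*(1/21))²)*0 = (27 - 306*10/7 + 18*(10/7)²)*0 = (27 - 3060/7 + 18*(100/49))*0 = (27 - 3060/7 + 1800/49)*0 = -18297/49*0 = 0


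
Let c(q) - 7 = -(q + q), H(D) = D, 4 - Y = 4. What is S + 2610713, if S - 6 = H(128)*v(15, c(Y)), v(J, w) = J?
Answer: 2612639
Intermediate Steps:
Y = 0 (Y = 4 - 1*4 = 4 - 4 = 0)
c(q) = 7 - 2*q (c(q) = 7 - (q + q) = 7 - 2*q)
S = 1926 (S = 6 + 128*15 = 6 + 1920 = 1926)
S + 2610713 = 1926 + 2610713 = 2612639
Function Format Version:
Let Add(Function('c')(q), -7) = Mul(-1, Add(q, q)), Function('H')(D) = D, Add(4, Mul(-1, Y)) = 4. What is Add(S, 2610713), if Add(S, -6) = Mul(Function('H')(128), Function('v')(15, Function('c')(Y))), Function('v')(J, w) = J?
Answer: 2612639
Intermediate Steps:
Y = 0 (Y = Add(4, Mul(-1, 4)) = Add(4, -4) = 0)
Function('c')(q) = Add(7, Mul(-2, q)) (Function('c')(q) = Add(7, Mul(-1, Add(q, q))) = Add(7, Mul(-1, Mul(2, q))) = Add(7, Mul(-2, q)))
S = 1926 (S = Add(6, Mul(128, 15)) = Add(6, 1920) = 1926)
Add(S, 2610713) = Add(1926, 2610713) = 2612639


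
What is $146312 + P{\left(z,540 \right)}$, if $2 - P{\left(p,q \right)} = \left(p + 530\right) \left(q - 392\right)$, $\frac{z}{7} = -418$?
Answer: $500922$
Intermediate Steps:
$z = -2926$ ($z = 7 \left(-418\right) = -2926$)
$P{\left(p,q \right)} = 2 - \left(-392 + q\right) \left(530 + p\right)$ ($P{\left(p,q \right)} = 2 - \left(p + 530\right) \left(q - 392\right) = 2 - \left(530 + p\right) \left(-392 + q\right) = 2 - \left(-392 + q\right) \left(530 + p\right)$)
$146312 + P{\left(z,540 \right)} = 146312 + \left(207762 - 286200 + 392 \left(-2926\right) - \left(-2926\right) 540\right) = 146312 + \left(207762 - 286200 - 1146992 + 1580040\right) = 146312 + 354610 = 500922$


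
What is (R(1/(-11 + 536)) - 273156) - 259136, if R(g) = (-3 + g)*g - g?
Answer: -146712984599/275625 ≈ -5.3229e+5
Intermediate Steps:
R(g) = -g + g*(-3 + g) (R(g) = g*(-3 + g) - g = -g + g*(-3 + g))
(R(1/(-11 + 536)) - 273156) - 259136 = ((-4 + 1/(-11 + 536))/(-11 + 536) - 273156) - 259136 = ((-4 + 1/525)/525 - 273156) - 259136 = ((1/525)*(-2099/525) - 273156) - 259136 = (-2099/275625 - 273156) - 259136 = -75288624599/275625 - 259136 = -146712984599/275625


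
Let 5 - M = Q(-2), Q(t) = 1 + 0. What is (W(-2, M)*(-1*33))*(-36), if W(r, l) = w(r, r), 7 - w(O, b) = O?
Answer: 10692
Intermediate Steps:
w(O, b) = 7 - O
Q(t) = 1
M = 4 (M = 5 - 1*1 = 5 - 1 = 4)
W(r, l) = 7 - r
(W(-2, M)*(-1*33))*(-36) = ((7 - 1*(-2))*(-1*33))*(-36) = ((7 + 2)*(-33))*(-36) = (9*(-33))*(-36) = -297*(-36) = 10692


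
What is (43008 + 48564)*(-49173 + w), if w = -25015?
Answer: -6793543536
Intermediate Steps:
(43008 + 48564)*(-49173 + w) = (43008 + 48564)*(-49173 - 25015) = 91572*(-74188) = -6793543536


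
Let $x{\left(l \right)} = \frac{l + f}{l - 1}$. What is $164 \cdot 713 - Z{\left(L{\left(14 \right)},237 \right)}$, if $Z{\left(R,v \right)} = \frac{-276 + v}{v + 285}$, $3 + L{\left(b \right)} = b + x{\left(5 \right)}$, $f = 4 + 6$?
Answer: $\frac{20346181}{174} \approx 1.1693 \cdot 10^{5}$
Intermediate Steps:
$f = 10$
$x{\left(l \right)} = \frac{10 + l}{-1 + l}$ ($x{\left(l \right)} = \frac{l + 10}{l - 1} = \frac{10 + l}{-1 + l}$)
$L{\left(b \right)} = \frac{3}{4} + b$ ($L{\left(b \right)} = -3 + \left(b + \frac{10 + 5}{-1 + 5}\right) = -3 + \left(b + \frac{1}{4} \cdot 15\right) = -3 + \left(b + \frac{15}{4}\right) = -3 + \left(\frac{15}{4} + b\right) = \frac{3}{4} + b$)
$Z{\left(R,v \right)} = \frac{-276 + v}{285 + v}$
$164 \cdot 713 - Z{\left(L{\left(14 \right)},237 \right)} = 164 \cdot 713 - \frac{-276 + 237}{285 + 237} = 116932 - \frac{1}{522} \left(-39\right) = 116932 - - \frac{13}{174} = 116932 + \frac{13}{174} = \frac{20346181}{174}$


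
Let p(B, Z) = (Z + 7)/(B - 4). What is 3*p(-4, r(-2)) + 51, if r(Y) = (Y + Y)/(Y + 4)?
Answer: 393/8 ≈ 49.125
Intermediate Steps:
r(Y) = 2*Y/(4 + Y) (r(Y) = (2*Y)/(4 + Y) = 2*Y/(4 + Y))
p(B, Z) = (7 + Z)/(-4 + B)
3*p(-4, r(-2)) + 51 = 3*((7 + 2*(-2)/(4 - 2))/(-4 - 4)) + 51 = 3*((7 + 2*(-2)/2)/(-8)) + 51 = 3*(-(7 + 2*(-2)*(½))/8) + 51 = 3*(-(7 - 2)/8) + 51 = 3*(-⅛*5) + 51 = 3*(-5/8) + 51 = -15/8 + 51 = 393/8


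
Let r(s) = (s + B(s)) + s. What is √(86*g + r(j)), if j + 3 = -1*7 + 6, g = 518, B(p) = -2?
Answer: √44538 ≈ 211.04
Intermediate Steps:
j = -4 (j = -3 + (-1*7 + 6) = -3 + (-7 + 6) = -3 - 1 = -4)
r(s) = -2 + 2*s (r(s) = (s - 2) + s = (-2 + s) + s = -2 + 2*s)
√(86*g + r(j)) = √(86*518 + (-2 + 2*(-4))) = √(44548 + (-2 - 8)) = √(44548 - 10) = √44538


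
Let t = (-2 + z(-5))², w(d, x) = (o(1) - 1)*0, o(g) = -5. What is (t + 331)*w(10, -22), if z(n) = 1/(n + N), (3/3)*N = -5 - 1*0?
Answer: 0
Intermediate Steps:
N = -5 (N = -5 - 1*0 = -5 + 0 = -5)
w(d, x) = 0 (w(d, x) = (-5 - 1)*0 = -6*0 = 0)
z(n) = 1/(-5 + n) (z(n) = 1/(n - 5) = 1/(-5 + n))
t = 441/100 (t = (-2 + 1/(-5 - 5))² = (-2 + 1/(-10))² = (-2 - ⅒)² = (-21/10)² = 441/100 ≈ 4.4100)
(t + 331)*w(10, -22) = (441/100 + 331)*0 = (33541/100)*0 = 0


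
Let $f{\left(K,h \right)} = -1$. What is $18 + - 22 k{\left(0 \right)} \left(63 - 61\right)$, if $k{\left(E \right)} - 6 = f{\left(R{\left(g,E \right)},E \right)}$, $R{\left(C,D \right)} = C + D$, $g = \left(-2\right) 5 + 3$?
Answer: $-202$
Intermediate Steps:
$g = -7$ ($g = -10 + 3 = -7$)
$k{\left(E \right)} = 5$ ($k{\left(E \right)} = 6 - 1 = 5$)
$18 + - 22 k{\left(0 \right)} \left(63 - 61\right) = 18 + \left(-22\right) 5 \left(63 - 61\right) = 18 - 110 \left(63 - 61\right) = 18 - 220 = -202$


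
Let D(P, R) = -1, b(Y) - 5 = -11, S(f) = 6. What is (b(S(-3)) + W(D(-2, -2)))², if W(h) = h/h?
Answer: 25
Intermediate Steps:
b(Y) = -6 (b(Y) = 5 - 11 = -6)
W(h) = 1
(b(S(-3)) + W(D(-2, -2)))² = (-6 + 1)² = (-5)² = 25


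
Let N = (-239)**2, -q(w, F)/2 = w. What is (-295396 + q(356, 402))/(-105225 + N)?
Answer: 74027/12026 ≈ 6.1556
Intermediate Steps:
q(w, F) = -2*w
N = 57121
(-295396 + q(356, 402))/(-105225 + N) = (-295396 - 2*356)/(-105225 + 57121) = (-295396 - 712)/(-48104) = -296108*(-1/48104) = 74027/12026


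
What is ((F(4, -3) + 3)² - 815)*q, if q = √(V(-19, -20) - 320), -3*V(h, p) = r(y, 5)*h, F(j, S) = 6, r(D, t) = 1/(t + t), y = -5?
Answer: -367*I*√287430/15 ≈ -13117.0*I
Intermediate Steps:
r(D, t) = 1/(2*t)
V(h, p) = -h/30 (V(h, p) = -(½)/5*h/3 = -(½)*(⅕)*h/3 = -h/30)
q = I*√287430/30 (q = √(-1/30*(-19) - 320) = √(19/30 - 320) = √(-9581/30) = I*√287430/30 ≈ 17.871*I)
((F(4, -3) + 3)² - 815)*q = ((6 + 3)² - 815)*(I*√287430/30) = (9² - 815)*(I*√287430/30) = (81 - 815)*(I*√287430/30) = -367*I*√287430/15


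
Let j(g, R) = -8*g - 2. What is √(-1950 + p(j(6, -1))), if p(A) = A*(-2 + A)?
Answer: 5*√26 ≈ 25.495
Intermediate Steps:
j(g, R) = -2 - 8*g
√(-1950 + p(j(6, -1))) = √(-1950 + (-2 - 8*6)*(-2 + (-2 - 8*6))) = √(-1950 + (-2 - 48)*(-2 + (-2 - 48))) = √(-1950 - 50*(-2 - 50)) = √(-1950 - 50*(-52)) = √(-1950 + 2600) = √650 = 5*√26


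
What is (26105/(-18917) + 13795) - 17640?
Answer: -72761970/18917 ≈ -3846.4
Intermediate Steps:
(26105/(-18917) + 13795) - 17640 = (26105*(-1/18917) + 13795) - 17640 = (-26105/18917 + 13795) - 17640 = 260933910/18917 - 17640 = -72761970/18917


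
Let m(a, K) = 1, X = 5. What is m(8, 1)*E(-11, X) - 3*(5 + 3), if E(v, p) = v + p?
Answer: -30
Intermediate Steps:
E(v, p) = p + v
m(8, 1)*E(-11, X) - 3*(5 + 3) = 1*(5 - 11) - 3*(5 + 3) = 1*(-6) - 3*8 = -6 - 24 = -30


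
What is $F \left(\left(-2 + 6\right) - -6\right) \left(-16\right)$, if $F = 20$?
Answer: $-3200$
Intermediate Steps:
$F \left(\left(-2 + 6\right) - -6\right) \left(-16\right) = 20 \left(\left(-2 + 6\right) - -6\right) \left(-16\right) = 20 \left(4 + 6\right) \left(-16\right) = 20 \cdot 10 \left(-16\right) = 200 \left(-16\right) = -3200$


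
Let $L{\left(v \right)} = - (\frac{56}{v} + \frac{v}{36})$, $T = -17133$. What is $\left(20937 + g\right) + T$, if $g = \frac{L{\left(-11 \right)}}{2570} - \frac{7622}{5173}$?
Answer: $\frac{20019041783101}{5264665560} \approx 3802.5$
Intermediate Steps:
$L{\left(v \right)} = - \frac{56}{v} - \frac{v}{36}$ ($L{\left(v \right)} = - (\frac{56}{v} + v \frac{1}{36}) = - (\frac{56}{v} + \frac{v}{36}) = - \frac{56}{v} - \frac{v}{36}$)
$g = - \frac{7746007139}{5264665560}$ ($g = \frac{- \frac{56}{-11} - - \frac{11}{36}}{2570} - \frac{7622}{5173} = \left(\left(-56\right) \left(- \frac{1}{11}\right) + \frac{11}{36}\right) \frac{1}{2570} - \frac{7622}{5173} = \left(\frac{56}{11} + \frac{11}{36}\right) \frac{1}{2570} - \frac{7622}{5173} = \frac{2137}{396} \cdot \frac{1}{2570} - \frac{7622}{5173} = \frac{2137}{1017720} - \frac{7622}{5173} = - \frac{7746007139}{5264665560} \approx -1.4713$)
$\left(20937 + g\right) + T = \left(20937 - \frac{7746007139}{5264665560}\right) - 17133 = \frac{110218556822581}{5264665560} - 17133 = \frac{20019041783101}{5264665560}$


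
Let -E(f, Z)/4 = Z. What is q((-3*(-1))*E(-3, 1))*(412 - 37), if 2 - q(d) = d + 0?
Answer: 5250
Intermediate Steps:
E(f, Z) = -4*Z
q(d) = 2 - d (q(d) = 2 - (d + 0) = 2 - d)
q((-3*(-1))*E(-3, 1))*(412 - 37) = (2 - (-3*(-1))*(-4*1))*(412 - 37) = (2 - 3*(-4))*375 = (2 - 1*(-12))*375 = (2 + 12)*375 = 14*375 = 5250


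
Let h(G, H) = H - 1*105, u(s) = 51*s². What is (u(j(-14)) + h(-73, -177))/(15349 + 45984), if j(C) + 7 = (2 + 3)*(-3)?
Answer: 24402/61333 ≈ 0.39786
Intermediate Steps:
j(C) = -22 (j(C) = -7 + (2 + 3)*(-3) = -7 + 5*(-3) = -7 - 15 = -22)
h(G, H) = -105 + H (h(G, H) = H - 105 = -105 + H)
(u(j(-14)) + h(-73, -177))/(15349 + 45984) = (51*(-22)² + (-105 - 177))/(15349 + 45984) = (51*484 - 282)/61333 = (24684 - 282)*(1/61333) = 24402*(1/61333) = 24402/61333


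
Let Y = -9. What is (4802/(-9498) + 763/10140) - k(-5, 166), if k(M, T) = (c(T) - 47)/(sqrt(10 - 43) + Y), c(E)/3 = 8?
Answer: -228341453/101660260 - 23*I*sqrt(33)/114 ≈ -2.2461 - 1.159*I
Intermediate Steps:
c(E) = 24 (c(E) = 3*8 = 24)
k(M, T) = -23/(-9 + I*sqrt(33)) (k(M, T) = (24 - 47)/(sqrt(10 - 43) - 9) = -23/(sqrt(-33) - 9) = -23/(I*sqrt(33) - 9) = -23/(-9 + I*sqrt(33)))
(4802/(-9498) + 763/10140) - k(-5, 166) = (4802/(-9498) + 763/10140) - (69/38 + 23*I*sqrt(33)/114) = (4802*(-1/9498) + 763*(1/10140)) + (-69/38 - 23*I*sqrt(33)/114) = (-2401/4749 + 763/10140) + (-69/38 - 23*I*sqrt(33)/114) = -2302517/5350540 + (-69/38 - 23*I*sqrt(33)/114) = -228341453/101660260 - 23*I*sqrt(33)/114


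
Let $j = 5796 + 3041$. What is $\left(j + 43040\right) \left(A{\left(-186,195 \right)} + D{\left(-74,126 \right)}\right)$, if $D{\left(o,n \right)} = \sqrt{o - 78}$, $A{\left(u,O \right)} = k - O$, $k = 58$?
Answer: $-7107149 + 103754 i \sqrt{38} \approx -7.1072 \cdot 10^{6} + 6.3958 \cdot 10^{5} i$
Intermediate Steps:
$A{\left(u,O \right)} = 58 - O$
$D{\left(o,n \right)} = \sqrt{-78 + o}$
$j = 8837$
$\left(j + 43040\right) \left(A{\left(-186,195 \right)} + D{\left(-74,126 \right)}\right) = \left(8837 + 43040\right) \left(\left(58 - 195\right) + \sqrt{-78 - 74}\right) = 51877 \left(\left(58 - 195\right) + \sqrt{-152}\right) = 51877 \left(-137 + 2 i \sqrt{38}\right) = -7107149 + 103754 i \sqrt{38}$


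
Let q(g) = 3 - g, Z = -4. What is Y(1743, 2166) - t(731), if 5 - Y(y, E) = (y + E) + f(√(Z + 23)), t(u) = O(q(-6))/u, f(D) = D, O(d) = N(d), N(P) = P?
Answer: -2853833/731 - √19 ≈ -3908.4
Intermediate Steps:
O(d) = d
t(u) = 9/u (t(u) = (3 - 1*(-6))/u = (3 + 6)/u = 9/u)
Y(y, E) = 5 - E - y - √19 (Y(y, E) = 5 - ((y + E) + √(-4 + 23)) = 5 - ((E + y) + √19) = 5 - (E + y + √19) = 5 + (-E - y - √19) = 5 - E - y - √19)
Y(1743, 2166) - t(731) = (5 - 1*2166 - 1*1743 - √19) - 9/731 = (5 - 2166 - 1743 - √19) - 9/731 = (-3904 - √19) - 1*9/731 = (-3904 - √19) - 9/731 = -2853833/731 - √19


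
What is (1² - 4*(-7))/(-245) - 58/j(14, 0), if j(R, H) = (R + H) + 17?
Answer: -15109/7595 ≈ -1.9893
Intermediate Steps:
j(R, H) = 17 + H + R (j(R, H) = (H + R) + 17 = 17 + H + R)
(1² - 4*(-7))/(-245) - 58/j(14, 0) = (1² - 4*(-7))/(-245) - 58/(17 + 0 + 14) = (1 + 28)*(-1/245) - 58/31 = 29*(-1/245) - 58*1/31 = -29/245 - 58/31 = -15109/7595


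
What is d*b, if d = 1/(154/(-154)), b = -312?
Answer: 312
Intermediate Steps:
d = -1 (d = 1/(154*(-1/154)) = 1/(-1) = -1)
d*b = -1*(-312) = 312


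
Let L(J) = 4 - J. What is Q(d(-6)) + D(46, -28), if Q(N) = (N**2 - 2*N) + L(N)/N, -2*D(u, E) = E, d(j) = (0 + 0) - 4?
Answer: 36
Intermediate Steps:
d(j) = -4 (d(j) = 0 - 4 = -4)
D(u, E) = -E/2
Q(N) = N**2 - 2*N + (4 - N)/N (Q(N) = (N**2 - 2*N) + (4 - N)/N = N**2 - 2*N + (4 - N)/N)
Q(d(-6)) + D(46, -28) = (4 - 1*(-4) + (-4)**2*(-2 - 4))/(-4) - 1/2*(-28) = -(4 + 4 + 16*(-6))/4 + 14 = -(4 + 4 - 96)/4 + 14 = -1/4*(-88) + 14 = 22 + 14 = 36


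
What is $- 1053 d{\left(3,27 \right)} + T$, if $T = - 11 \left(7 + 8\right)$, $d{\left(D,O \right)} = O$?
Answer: $-28596$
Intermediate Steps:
$T = -165$ ($T = \left(-11\right) 15 = -165$)
$- 1053 d{\left(3,27 \right)} + T = \left(-1053\right) 27 - 165 = -28431 - 165 = -28596$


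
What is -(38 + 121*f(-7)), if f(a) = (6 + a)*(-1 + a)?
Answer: -1006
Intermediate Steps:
f(a) = (-1 + a)*(6 + a)
-(38 + 121*f(-7)) = -(38 + 121*(-6 + (-7)² + 5*(-7))) = -(38 + 121*(-6 + 49 - 35)) = -(38 + 121*8) = -(38 + 968) = -1*1006 = -1006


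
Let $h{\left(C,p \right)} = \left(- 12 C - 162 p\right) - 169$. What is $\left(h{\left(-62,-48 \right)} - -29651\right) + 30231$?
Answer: $68233$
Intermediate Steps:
$h{\left(C,p \right)} = -169 - 162 p - 12 C$ ($h{\left(C,p \right)} = \left(- 162 p - 12 C\right) - 169 = -169 - 162 p - 12 C$)
$\left(h{\left(-62,-48 \right)} - -29651\right) + 30231 = \left(\left(-169 - -7776 - -744\right) - -29651\right) + 30231 = \left(\left(-169 + 7776 + 744\right) + 29651\right) + 30231 = \left(8351 + 29651\right) + 30231 = 38002 + 30231 = 68233$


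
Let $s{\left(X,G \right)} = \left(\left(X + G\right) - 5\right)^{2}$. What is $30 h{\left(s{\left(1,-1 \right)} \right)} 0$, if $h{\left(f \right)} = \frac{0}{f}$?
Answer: $0$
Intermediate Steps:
$s{\left(X,G \right)} = \left(-5 + G + X\right)^{2}$ ($s{\left(X,G \right)} = \left(\left(G + X\right) - 5\right)^{2} = \left(-5 + G + X\right)^{2}$)
$h{\left(f \right)} = 0$
$30 h{\left(s{\left(1,-1 \right)} \right)} 0 = 30 \cdot 0 \cdot 0 = 0 \cdot 0 = 0$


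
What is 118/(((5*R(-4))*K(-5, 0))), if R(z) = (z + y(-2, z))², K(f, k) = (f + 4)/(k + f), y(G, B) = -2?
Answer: 59/18 ≈ 3.2778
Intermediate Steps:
K(f, k) = (4 + f)/(f + k)
R(z) = (-2 + z)² (R(z) = (z - 2)² = (-2 + z)²)
118/(((5*R(-4))*K(-5, 0))) = 118/(((5*(-2 - 4)²)*((4 - 5)/(-5 + 0)))) = 118/(((5*(-6)²)*(-1/(-5)))) = 118/(((5*36)*(-⅕*(-1)))) = 118/((180*(⅕))) = 118/36 = 118*(1/36) = 59/18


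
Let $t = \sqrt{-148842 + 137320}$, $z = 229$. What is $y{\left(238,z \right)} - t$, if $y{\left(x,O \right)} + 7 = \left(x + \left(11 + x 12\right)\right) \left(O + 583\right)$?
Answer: $2521253 - i \sqrt{11522} \approx 2.5213 \cdot 10^{6} - 107.34 i$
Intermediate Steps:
$t = i \sqrt{11522}$ ($t = \sqrt{-11522} = i \sqrt{11522} \approx 107.34 i$)
$y{\left(x,O \right)} = -7 + \left(11 + 13 x\right) \left(583 + O\right)$ ($y{\left(x,O \right)} = -7 + \left(x + \left(11 + x 12\right)\right) \left(O + 583\right) = -7 + \left(x + \left(11 + 12 x\right)\right) \left(583 + O\right) = -7 + \left(11 + 13 x\right) \left(583 + O\right)$)
$y{\left(238,z \right)} - t = \left(6406 + 11 \cdot 229 + 7579 \cdot 238 + 13 \cdot 229 \cdot 238\right) - i \sqrt{11522} = \left(6406 + 2519 + 1803802 + 708526\right) - i \sqrt{11522} = 2521253 - i \sqrt{11522}$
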